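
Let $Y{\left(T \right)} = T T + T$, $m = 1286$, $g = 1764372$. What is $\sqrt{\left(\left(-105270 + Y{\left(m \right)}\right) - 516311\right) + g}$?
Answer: $\sqrt{2797873} \approx 1672.7$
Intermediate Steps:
$Y{\left(T \right)} = T + T^{2}$ ($Y{\left(T \right)} = T^{2} + T = T + T^{2}$)
$\sqrt{\left(\left(-105270 + Y{\left(m \right)}\right) - 516311\right) + g} = \sqrt{\left(\left(-105270 + 1286 \left(1 + 1286\right)\right) - 516311\right) + 1764372} = \sqrt{\left(\left(-105270 + 1286 \cdot 1287\right) - 516311\right) + 1764372} = \sqrt{\left(\left(-105270 + 1655082\right) - 516311\right) + 1764372} = \sqrt{\left(1549812 - 516311\right) + 1764372} = \sqrt{1033501 + 1764372} = \sqrt{2797873}$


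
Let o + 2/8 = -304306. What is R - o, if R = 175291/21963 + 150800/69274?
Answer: 926013443582243/3042929724 ≈ 3.0432e+5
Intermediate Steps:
o = -1217225/4 (o = -1/4 - 304306 = -1217225/4 ≈ -3.0431e+5)
R = 7727564567/760732431 (R = 175291*(1/21963) + 150800*(1/69274) = 175291/21963 + 75400/34637 = 7727564567/760732431 ≈ 10.158)
R - o = 7727564567/760732431 - 1*(-1217225/4) = 7727564567/760732431 + 1217225/4 = 926013443582243/3042929724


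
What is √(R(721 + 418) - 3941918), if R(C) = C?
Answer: I*√3940779 ≈ 1985.1*I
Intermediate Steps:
√(R(721 + 418) - 3941918) = √((721 + 418) - 3941918) = √(1139 - 3941918) = √(-3940779) = I*√3940779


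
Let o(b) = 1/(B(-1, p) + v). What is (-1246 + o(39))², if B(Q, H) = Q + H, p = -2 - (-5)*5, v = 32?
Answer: 4527002089/2916 ≈ 1.5525e+6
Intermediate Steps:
p = 23 (p = -2 - 5*(-5) = -2 + 25 = 23)
B(Q, H) = H + Q
o(b) = 1/54 (o(b) = 1/((23 - 1) + 32) = 1/(22 + 32) = 1/54)
(-1246 + o(39))² = (-1246 + 1/54)² = (-67283/54)² = 4527002089/2916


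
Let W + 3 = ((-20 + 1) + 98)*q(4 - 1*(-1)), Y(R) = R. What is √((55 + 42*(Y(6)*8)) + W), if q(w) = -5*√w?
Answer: √(2068 - 395*√5) ≈ 34.420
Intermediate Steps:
W = -3 - 395*√5 (W = -3 + ((-20 + 1) + 98)*(-5*√(4 - 1*(-1))) = -3 + (-19 + 98)*(-5*√(4 + 1)) = -3 + 79*(-5*√5) = -3 - 395*√5 ≈ -886.25)
√((55 + 42*(Y(6)*8)) + W) = √((55 + 42*(6*8)) + (-3 - 395*√5)) = √((55 + 42*48) + (-3 - 395*√5)) = √((55 + 2016) + (-3 - 395*√5)) = √(2071 + (-3 - 395*√5)) = √(2068 - 395*√5)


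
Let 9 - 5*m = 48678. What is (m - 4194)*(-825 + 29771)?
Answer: -2015770494/5 ≈ -4.0315e+8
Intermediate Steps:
m = -48669/5 (m = 9/5 - ⅕*48678 = 9/5 - 48678/5 = -48669/5 ≈ -9733.8)
(m - 4194)*(-825 + 29771) = (-48669/5 - 4194)*(-825 + 29771) = -69639/5*28946 = -2015770494/5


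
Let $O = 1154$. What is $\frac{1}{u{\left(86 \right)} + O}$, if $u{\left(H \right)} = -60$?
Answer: $\frac{1}{1094} \approx 0.00091408$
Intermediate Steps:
$\frac{1}{u{\left(86 \right)} + O} = \frac{1}{-60 + 1154} = \frac{1}{1094}$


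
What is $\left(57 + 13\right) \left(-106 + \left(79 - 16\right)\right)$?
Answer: $-3010$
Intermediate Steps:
$\left(57 + 13\right) \left(-106 + \left(79 - 16\right)\right) = 70 \left(-106 + 63\right) = 70 \left(-43\right) = -3010$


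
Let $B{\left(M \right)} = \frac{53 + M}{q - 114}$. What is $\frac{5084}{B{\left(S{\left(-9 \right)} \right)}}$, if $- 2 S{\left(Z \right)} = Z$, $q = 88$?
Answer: $- \frac{264368}{115} \approx -2298.9$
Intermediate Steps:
$S{\left(Z \right)} = - \frac{Z}{2}$
$B{\left(M \right)} = - \frac{53}{26} - \frac{M}{26}$ ($B{\left(M \right)} = \frac{53 + M}{88 - 114} = \frac{53 + M}{-26} = \left(53 + M\right) \left(- \frac{1}{26}\right) = - \frac{53}{26} - \frac{M}{26}$)
$\frac{5084}{B{\left(S{\left(-9 \right)} \right)}} = \frac{5084}{- \frac{53}{26} - \frac{\left(- \frac{1}{2}\right) \left(-9\right)}{26}} = \frac{5084}{- \frac{53}{26} - \frac{9}{52}} = \frac{5084}{- \frac{115}{52}} = 5084 \left(- \frac{52}{115}\right) = - \frac{264368}{115}$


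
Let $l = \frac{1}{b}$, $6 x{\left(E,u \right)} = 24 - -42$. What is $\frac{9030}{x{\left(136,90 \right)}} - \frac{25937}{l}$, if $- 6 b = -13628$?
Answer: $- \frac{1944054808}{33} \approx -5.8911 \cdot 10^{7}$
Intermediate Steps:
$b = \frac{6814}{3}$ ($b = \left(- \frac{1}{6}\right) \left(-13628\right) = \frac{6814}{3} \approx 2271.3$)
$x{\left(E,u \right)} = 11$ ($x{\left(E,u \right)} = \frac{24 - -42}{6} = \frac{24 + 42}{6} = \frac{1}{6} \cdot 66 = 11$)
$l = \frac{3}{6814}$ ($l = \frac{1}{\frac{6814}{3}} = \frac{3}{6814} \approx 0.00044027$)
$\frac{9030}{x{\left(136,90 \right)}} - \frac{25937}{l} = \frac{9030}{11} - \frac{25937}{\frac{3}{6814}} = 9030 \cdot \frac{1}{11} - \frac{176734718}{3} = \frac{9030}{11} - \frac{176734718}{3} = - \frac{1944054808}{33}$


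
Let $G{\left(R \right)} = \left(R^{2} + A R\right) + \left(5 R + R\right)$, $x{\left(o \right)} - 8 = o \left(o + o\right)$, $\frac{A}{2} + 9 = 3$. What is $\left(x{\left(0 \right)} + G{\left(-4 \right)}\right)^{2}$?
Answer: $2304$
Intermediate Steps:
$A = -12$ ($A = -18 + 2 \cdot 3 = -18 + 6 = -12$)
$x{\left(o \right)} = 8 + 2 o^{2}$ ($x{\left(o \right)} = 8 + o \left(o + o\right) = 8 + o 2 o = 8 + 2 o^{2}$)
$G{\left(R \right)} = R^{2} - 6 R$ ($G{\left(R \right)} = \left(R^{2} - 12 R\right) + \left(5 R + R\right) = \left(R^{2} - 12 R\right) + 6 R = R^{2} - 6 R$)
$\left(x{\left(0 \right)} + G{\left(-4 \right)}\right)^{2} = \left(\left(8 + 2 \cdot 0^{2}\right) - 4 \left(-6 - 4\right)\right)^{2} = \left(\left(8 + 2 \cdot 0\right) - -40\right)^{2} = \left(\left(8 + 0\right) + 40\right)^{2} = \left(8 + 40\right)^{2} = 48^{2} = 2304$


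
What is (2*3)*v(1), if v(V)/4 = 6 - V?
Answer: 120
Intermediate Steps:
v(V) = 24 - 4*V (v(V) = 4*(6 - V) = 24 - 4*V)
(2*3)*v(1) = (2*3)*(24 - 4*1) = 6*(24 - 4) = 6*20 = 120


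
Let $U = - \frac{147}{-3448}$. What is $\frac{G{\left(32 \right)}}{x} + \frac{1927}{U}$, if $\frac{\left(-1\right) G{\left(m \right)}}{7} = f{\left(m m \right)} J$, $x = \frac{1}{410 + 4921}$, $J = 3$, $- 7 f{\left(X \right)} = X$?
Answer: $\frac{2414038600}{147} \approx 1.6422 \cdot 10^{7}$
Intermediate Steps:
$f{\left(X \right)} = - \frac{X}{7}$
$U = \frac{147}{3448}$ ($U = \left(-147\right) \left(- \frac{1}{3448}\right) = \frac{147}{3448} \approx 0.042633$)
$x = \frac{1}{5331} \approx 0.00018758$
$G{\left(m \right)} = 3 m^{2}$ ($G{\left(m \right)} = - 7 - \frac{m m}{7} \cdot 3 = - 7 - \frac{m^{2}}{7} \cdot 3 = - 7 \left(- \frac{3 m^{2}}{7}\right) = 3 m^{2}$)
$\frac{G{\left(32 \right)}}{x} + \frac{1927}{U} = 3 \cdot 32^{2} \frac{1}{\frac{1}{5331}} + \frac{1927}{\frac{147}{3448}} = 3 \cdot 1024 \cdot 5331 + 1927 \cdot \frac{3448}{147} = 3072 \cdot 5331 + \frac{6644296}{147} = 16376832 + \frac{6644296}{147} = \frac{2414038600}{147}$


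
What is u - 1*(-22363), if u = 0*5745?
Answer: 22363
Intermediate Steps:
u = 0
u - 1*(-22363) = 0 - 1*(-22363) = 0 + 22363 = 22363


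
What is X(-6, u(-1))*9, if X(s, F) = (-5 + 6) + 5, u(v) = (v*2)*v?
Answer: 54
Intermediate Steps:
u(v) = 2*v**2 (u(v) = (2*v)*v = 2*v**2)
X(s, F) = 6 (X(s, F) = 1 + 5 = 6)
X(-6, u(-1))*9 = 6*9 = 54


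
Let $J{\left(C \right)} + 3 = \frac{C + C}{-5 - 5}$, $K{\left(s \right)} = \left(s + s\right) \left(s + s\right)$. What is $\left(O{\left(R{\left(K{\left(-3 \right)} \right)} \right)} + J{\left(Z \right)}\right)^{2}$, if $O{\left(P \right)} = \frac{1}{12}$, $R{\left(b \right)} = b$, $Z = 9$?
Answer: $\frac{80089}{3600} \approx 22.247$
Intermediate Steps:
$K{\left(s \right)} = 4 s^{2}$ ($K{\left(s \right)} = 2 s 2 s = 4 s^{2}$)
$J{\left(C \right)} = -3 - \frac{C}{5}$ ($J{\left(C \right)} = -3 + \frac{C + C}{-5 - 5} = -3 + \frac{2 C}{-10} = -3 + 2 C \left(- \frac{1}{10}\right) = -3 - \frac{C}{5}$)
$O{\left(P \right)} = \frac{1}{12}$
$\left(O{\left(R{\left(K{\left(-3 \right)} \right)} \right)} + J{\left(Z \right)}\right)^{2} = \left(\frac{1}{12} - \frac{24}{5}\right)^{2} = \left(- \frac{283}{60}\right)^{2} = \frac{80089}{3600}$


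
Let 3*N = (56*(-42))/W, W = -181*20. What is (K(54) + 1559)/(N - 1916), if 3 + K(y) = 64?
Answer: -122175/144482 ≈ -0.84561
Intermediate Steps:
K(y) = 61 (K(y) = -3 + 64 = 61)
W = -3620
N = 196/905 (N = ((56*(-42))/(-3620))/3 = (-2352*(-1/3620))/3 = (1/3)*(588/905) = 196/905 ≈ 0.21657)
(K(54) + 1559)/(N - 1916) = (61 + 1559)/(196/905 - 1916) = 1620/(-1733784/905) = 1620*(-905/1733784) = -122175/144482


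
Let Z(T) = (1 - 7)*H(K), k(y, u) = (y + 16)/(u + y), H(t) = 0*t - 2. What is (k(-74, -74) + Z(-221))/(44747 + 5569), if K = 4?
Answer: 131/531912 ≈ 0.00024628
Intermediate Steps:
H(t) = -2 (H(t) = 0 - 2 = -2)
k(y, u) = (16 + y)/(u + y)
Z(T) = 12 (Z(T) = (1 - 7)*(-2) = -6*(-2) = 12)
(k(-74, -74) + Z(-221))/(44747 + 5569) = ((16 - 74)/(-74 - 74) + 12)/(44747 + 5569) = (-58/(-148) + 12)/50316 = (-1/148*(-58) + 12)*(1/50316) = (29/74 + 12)*(1/50316) = (917/74)*(1/50316) = 131/531912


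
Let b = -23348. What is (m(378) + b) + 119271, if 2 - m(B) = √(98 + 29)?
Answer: 95925 - √127 ≈ 95914.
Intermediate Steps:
m(B) = 2 - √127 (m(B) = 2 - √(98 + 29) = 2 - √127)
(m(378) + b) + 119271 = ((2 - √127) - 23348) + 119271 = (-23346 - √127) + 119271 = 95925 - √127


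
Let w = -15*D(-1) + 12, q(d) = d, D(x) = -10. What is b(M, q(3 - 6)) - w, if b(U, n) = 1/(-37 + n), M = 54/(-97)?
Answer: -6481/40 ≈ -162.02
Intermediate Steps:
M = -54/97 (M = 54*(-1/97) = -54/97 ≈ -0.55670)
w = 162 (w = -15*(-10) + 12 = 150 + 12 = 162)
b(M, q(3 - 6)) - w = 1/(-37 + (3 - 6)) - 1*162 = 1/(-37 - 3) - 162 = 1/(-40) - 162 = -1/40 - 162 = -6481/40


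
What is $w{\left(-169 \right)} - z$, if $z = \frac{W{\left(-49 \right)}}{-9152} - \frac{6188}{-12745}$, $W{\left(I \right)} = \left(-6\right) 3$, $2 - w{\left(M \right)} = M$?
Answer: $\frac{9944480527}{58321120} \approx 170.51$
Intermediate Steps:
$w{\left(M \right)} = 2 - M$
$W{\left(I \right)} = -18$
$z = \frac{28430993}{58321120}$ ($z = - \frac{18}{-9152} - \frac{6188}{-12745} = \left(-18\right) \left(- \frac{1}{9152}\right) - - \frac{6188}{12745} = \frac{9}{4576} + \frac{6188}{12745} = \frac{28430993}{58321120} \approx 0.48749$)
$w{\left(-169 \right)} - z = \left(2 - -169\right) - \frac{28430993}{58321120} = \left(2 + 169\right) - \frac{28430993}{58321120} = 171 - \frac{28430993}{58321120} = \frac{9944480527}{58321120}$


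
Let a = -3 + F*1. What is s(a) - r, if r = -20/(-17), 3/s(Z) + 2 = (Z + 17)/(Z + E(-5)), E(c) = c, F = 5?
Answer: -653/425 ≈ -1.5365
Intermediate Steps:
a = 2 (a = -3 + 5*1 = -3 + 5 = 2)
s(Z) = 3/(-2 + (17 + Z)/(-5 + Z)) (s(Z) = 3/(-2 + (Z + 17)/(Z - 5)) = 3/(-2 + (17 + Z)/(-5 + Z)))
r = 20/17 (r = -1/17*(-20) = 20/17 ≈ 1.1765)
s(a) - r = 3*(5 - 1*2)/(-27 + 2) - 1*20/17 = 3*(5 - 2)/(-25) - 20/17 = 3*(-1/25)*3 - 20/17 = -9/25 - 20/17 = -653/425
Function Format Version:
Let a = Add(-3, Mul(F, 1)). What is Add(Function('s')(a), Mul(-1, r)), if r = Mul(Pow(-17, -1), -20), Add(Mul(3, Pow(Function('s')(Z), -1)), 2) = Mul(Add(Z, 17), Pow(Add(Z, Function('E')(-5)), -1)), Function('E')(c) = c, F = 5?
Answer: Rational(-653, 425) ≈ -1.5365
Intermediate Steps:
a = 2 (a = Add(-3, Mul(5, 1)) = Add(-3, 5) = 2)
Function('s')(Z) = Mul(3, Pow(Add(-2, Mul(Pow(Add(-5, Z), -1), Add(17, Z))), -1)) (Function('s')(Z) = Mul(3, Pow(Add(-2, Mul(Add(Z, 17), Pow(Add(Z, -5), -1))), -1)) = Mul(3, Pow(Add(-2, Mul(Add(17, Z), Pow(Add(-5, Z), -1))), -1)) = Mul(3, Pow(Add(-2, Mul(Pow(Add(-5, Z), -1), Add(17, Z))), -1)))
r = Rational(20, 17) (r = Mul(Rational(-1, 17), -20) = Rational(20, 17) ≈ 1.1765)
Add(Function('s')(a), Mul(-1, r)) = Add(Mul(3, Pow(Add(-27, 2), -1), Add(5, Mul(-1, 2))), Mul(-1, Rational(20, 17))) = Add(Mul(3, Pow(-25, -1), Add(5, -2)), Rational(-20, 17)) = Add(Mul(3, Rational(-1, 25), 3), Rational(-20, 17)) = Add(Rational(-9, 25), Rational(-20, 17)) = Rational(-653, 425)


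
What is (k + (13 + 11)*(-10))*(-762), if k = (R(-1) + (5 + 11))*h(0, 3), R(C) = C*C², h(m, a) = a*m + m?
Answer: 182880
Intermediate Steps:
h(m, a) = m + a*m
R(C) = C³
k = 0 (k = ((-1)³ + (5 + 11))*(0*(1 + 3)) = (-1 + 16)*(0*4) = 15*0 = 0)
(k + (13 + 11)*(-10))*(-762) = (0 + (13 + 11)*(-10))*(-762) = (0 + 24*(-10))*(-762) = (0 - 240)*(-762) = -240*(-762) = 182880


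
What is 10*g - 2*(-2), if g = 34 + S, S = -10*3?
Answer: 44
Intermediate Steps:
S = -30
g = 4 (g = 34 - 30 = 4)
10*g - 2*(-2) = 10*4 - 2*(-2) = 40 + 4 = 44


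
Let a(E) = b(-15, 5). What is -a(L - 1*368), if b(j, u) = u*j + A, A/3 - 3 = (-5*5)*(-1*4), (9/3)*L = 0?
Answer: -234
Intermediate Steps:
L = 0 (L = (⅓)*0 = 0)
A = 309 (A = 9 + 3*((-5*5)*(-1*4)) = 9 + 3*(-25*(-4)) = 9 + 3*100 = 9 + 300 = 309)
b(j, u) = 309 + j*u (b(j, u) = u*j + 309 = j*u + 309 = 309 + j*u)
a(E) = 234 (a(E) = 309 - 15*5 = 309 - 75 = 234)
-a(L - 1*368) = -1*234 = -234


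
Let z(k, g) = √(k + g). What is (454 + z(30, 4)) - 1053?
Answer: -599 + √34 ≈ -593.17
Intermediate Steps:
z(k, g) = √(g + k)
(454 + z(30, 4)) - 1053 = (454 + √(4 + 30)) - 1053 = (454 + √34) - 1053 = -599 + √34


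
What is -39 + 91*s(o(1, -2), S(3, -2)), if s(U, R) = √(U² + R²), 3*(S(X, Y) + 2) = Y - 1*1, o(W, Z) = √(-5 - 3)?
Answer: 52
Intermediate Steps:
o(W, Z) = 2*I*√2 (o(W, Z) = √(-8) = 2*I*√2)
S(X, Y) = -7/3 + Y/3 (S(X, Y) = -2 + (Y - 1*1)/3 = -2 + (Y - 1)/3 = -2 + (-1 + Y)/3 = -2 + (-⅓ + Y/3) = -7/3 + Y/3)
s(U, R) = √(R² + U²)
-39 + 91*s(o(1, -2), S(3, -2)) = -39 + 91*√((-7/3 + (⅓)*(-2))² + (2*I*√2)²) = -39 + 91*√((-7/3 - ⅔)² - 8) = -39 + 91*√((-3)² - 8) = -39 + 91*√(9 - 8) = -39 + 91*√1 = -39 + 91*1 = -39 + 91 = 52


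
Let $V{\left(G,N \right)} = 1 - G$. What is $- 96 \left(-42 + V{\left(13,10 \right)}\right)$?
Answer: $5184$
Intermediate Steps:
$- 96 \left(-42 + V{\left(13,10 \right)}\right) = - 96 \left(-42 + \left(1 - 13\right)\right) = - 96 \left(-42 - 12\right) = \left(-96\right) \left(-54\right) = 5184$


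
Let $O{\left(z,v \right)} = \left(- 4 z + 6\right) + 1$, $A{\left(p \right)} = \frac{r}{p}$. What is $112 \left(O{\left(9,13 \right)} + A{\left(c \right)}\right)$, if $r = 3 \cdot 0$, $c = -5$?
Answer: $-3248$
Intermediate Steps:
$r = 0$
$A{\left(p \right)} = 0$ ($A{\left(p \right)} = \frac{0}{p} = 0$)
$O{\left(z,v \right)} = 7 - 4 z$ ($O{\left(z,v \right)} = \left(6 - 4 z\right) + 1 = 7 - 4 z$)
$112 \left(O{\left(9,13 \right)} + A{\left(c \right)}\right) = 112 \left(\left(7 - 36\right) + 0\right) = 112 \left(-29 + 0\right) = 112 \left(-29\right) = -3248$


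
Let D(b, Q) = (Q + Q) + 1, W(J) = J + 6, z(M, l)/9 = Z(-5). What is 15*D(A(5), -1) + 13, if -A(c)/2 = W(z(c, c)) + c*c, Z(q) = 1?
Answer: -2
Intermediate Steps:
z(M, l) = 9 (z(M, l) = 9*1 = 9)
W(J) = 6 + J
A(c) = -30 - 2*c**2 (A(c) = -2*((6 + 9) + c*c) = -2*(15 + c**2) = -30 - 2*c**2)
D(b, Q) = 1 + 2*Q (D(b, Q) = 2*Q + 1 = 1 + 2*Q)
15*D(A(5), -1) + 13 = 15*(1 + 2*(-1)) + 13 = 15*(1 - 2) + 13 = 15*(-1) + 13 = -15 + 13 = -2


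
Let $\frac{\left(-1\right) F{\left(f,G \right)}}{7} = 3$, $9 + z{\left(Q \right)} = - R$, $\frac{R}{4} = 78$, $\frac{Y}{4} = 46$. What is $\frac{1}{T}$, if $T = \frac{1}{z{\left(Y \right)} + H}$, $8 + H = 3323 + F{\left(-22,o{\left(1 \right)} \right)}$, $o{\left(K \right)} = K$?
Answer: $2973$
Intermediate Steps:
$Y = 184$ ($Y = 4 \cdot 46 = 184$)
$R = 312$ ($R = 4 \cdot 78 = 312$)
$z{\left(Q \right)} = -321$ ($z{\left(Q \right)} = -9 - 312 = -321$)
$F{\left(f,G \right)} = -21$ ($F{\left(f,G \right)} = \left(-7\right) 3 = -21$)
$H = 3294$ ($H = -8 + \left(3323 - 21\right) = -8 + 3302 = 3294$)
$T = \frac{1}{2973}$ ($T = \frac{1}{-321 + 3294} = \frac{1}{2973} \approx 0.00033636$)
$\frac{1}{T} = \frac{1}{\frac{1}{2973}} = 2973$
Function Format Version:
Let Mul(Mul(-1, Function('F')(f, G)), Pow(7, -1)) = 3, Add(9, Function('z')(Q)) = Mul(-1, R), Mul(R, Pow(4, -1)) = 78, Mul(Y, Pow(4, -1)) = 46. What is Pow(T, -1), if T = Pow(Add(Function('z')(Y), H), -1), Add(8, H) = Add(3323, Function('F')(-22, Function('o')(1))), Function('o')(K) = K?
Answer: 2973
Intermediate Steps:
Y = 184 (Y = Mul(4, 46) = 184)
R = 312 (R = Mul(4, 78) = 312)
Function('z')(Q) = -321 (Function('z')(Q) = Add(-9, Mul(-1, 312)) = Add(-9, -312) = -321)
Function('F')(f, G) = -21 (Function('F')(f, G) = Mul(-7, 3) = -21)
H = 3294 (H = Add(-8, Add(3323, -21)) = Add(-8, 3302) = 3294)
T = Rational(1, 2973) (T = Pow(Add(-321, 3294), -1) = Pow(2973, -1) = Rational(1, 2973) ≈ 0.00033636)
Pow(T, -1) = Pow(Rational(1, 2973), -1) = 2973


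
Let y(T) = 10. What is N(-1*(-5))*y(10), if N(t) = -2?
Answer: -20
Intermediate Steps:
N(-1*(-5))*y(10) = -2*10 = -20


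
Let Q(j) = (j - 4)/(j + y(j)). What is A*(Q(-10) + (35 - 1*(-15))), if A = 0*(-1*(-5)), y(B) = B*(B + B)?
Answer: 0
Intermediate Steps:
y(B) = 2*B**2 (y(B) = B*(2*B) = 2*B**2)
Q(j) = (-4 + j)/(j + 2*j**2) (Q(j) = (j - 4)/(j + 2*j**2) = (-4 + j)/(j + 2*j**2))
A = 0 (A = 0*5 = 0)
A*(Q(-10) + (35 - 1*(-15))) = 0*((-4 - 10)/((-10)*(1 + 2*(-10))) + (35 - 1*(-15))) = 0*(-1/10*(-14)/(1 - 20) + (35 + 15)) = 0*(-1/10*(-14)/(-19) + 50) = 0*(-1/10*(-1/19)*(-14) + 50) = 0*(-7/95 + 50) = 0*(4743/95) = 0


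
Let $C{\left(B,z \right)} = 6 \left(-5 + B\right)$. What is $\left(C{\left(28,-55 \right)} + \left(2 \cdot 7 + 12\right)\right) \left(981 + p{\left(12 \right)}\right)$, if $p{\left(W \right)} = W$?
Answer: $162852$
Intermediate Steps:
$C{\left(B,z \right)} = -30 + 6 B$
$\left(C{\left(28,-55 \right)} + \left(2 \cdot 7 + 12\right)\right) \left(981 + p{\left(12 \right)}\right) = \left(\left(-30 + 6 \cdot 28\right) + \left(2 \cdot 7 + 12\right)\right) \left(981 + 12\right) = \left(\left(-30 + 168\right) + \left(14 + 12\right)\right) 993 = \left(138 + 26\right) 993 = 164 \cdot 993 = 162852$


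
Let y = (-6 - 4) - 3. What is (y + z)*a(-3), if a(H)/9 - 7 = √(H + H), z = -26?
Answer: -2457 - 351*I*√6 ≈ -2457.0 - 859.77*I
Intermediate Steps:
a(H) = 63 + 9*√2*√H (a(H) = 63 + 9*√(H + H) = 63 + 9*√(2*H) = 63 + 9*(√2*√H) = 63 + 9*√2*√H)
y = -13 (y = -10 - 3 = -13)
(y + z)*a(-3) = (-13 - 26)*(63 + 9*√2*√(-3)) = -39*(63 + 9*√2*(I*√3)) = -39*(63 + 9*I*√6) = -2457 - 351*I*√6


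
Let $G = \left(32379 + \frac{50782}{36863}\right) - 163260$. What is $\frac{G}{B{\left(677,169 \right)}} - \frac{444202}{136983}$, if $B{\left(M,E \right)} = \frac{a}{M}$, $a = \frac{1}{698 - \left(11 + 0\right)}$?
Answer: $- \frac{27943583757860864953}{459054939} \approx -6.0872 \cdot 10^{10}$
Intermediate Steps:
$a = \frac{1}{687}$ ($a = \frac{1}{698 - 11} = \frac{1}{687} \approx 0.0014556$)
$G = - \frac{4824615521}{36863}$ ($G = \left(32379 + 50782 \cdot \frac{1}{36863}\right) - 163260 = \left(32379 + \frac{50782}{36863}\right) - 163260 = \frac{1193637859}{36863} - 163260 = - \frac{4824615521}{36863} \approx -1.3088 \cdot 10^{5}$)
$B{\left(M,E \right)} = \frac{1}{687 M}$
$\frac{G}{B{\left(677,169 \right)}} - \frac{444202}{136983} = - \frac{4824615521}{36863 \frac{1}{687 \cdot 677}} - \frac{444202}{136983} = - \frac{4824615521}{36863 \cdot \frac{1}{687} \cdot \frac{1}{677}} - \frac{40382}{12453} = - \frac{4824615521 \frac{1}{\frac{1}{465099}}}{36863} - \frac{40382}{12453} = \left(- \frac{4824615521}{36863}\right) 465099 - \frac{40382}{12453} = - \frac{2243923854201579}{36863} - \frac{40382}{12453} = - \frac{27943583757860864953}{459054939}$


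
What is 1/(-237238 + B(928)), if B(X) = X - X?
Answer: -1/237238 ≈ -4.2152e-6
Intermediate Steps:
B(X) = 0
1/(-237238 + B(928)) = 1/(-237238 + 0) = 1/(-237238) = -1/237238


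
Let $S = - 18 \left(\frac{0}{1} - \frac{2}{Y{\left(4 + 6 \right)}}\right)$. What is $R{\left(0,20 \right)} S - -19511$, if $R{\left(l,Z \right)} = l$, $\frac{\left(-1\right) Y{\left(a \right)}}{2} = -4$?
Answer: $19511$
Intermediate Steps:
$Y{\left(a \right)} = 8$ ($Y{\left(a \right)} = \left(-2\right) \left(-4\right) = 8$)
$S = \frac{9}{2}$ ($S = - 18 \left(\frac{0}{1} - \frac{2}{8}\right) = - 18 \left(0 \cdot 1 - \frac{1}{4}\right) = - 18 \left(0 - \frac{1}{4}\right) = \left(-18\right) \left(- \frac{1}{4}\right) = \frac{9}{2} \approx 4.5$)
$R{\left(0,20 \right)} S - -19511 = 0 \cdot \frac{9}{2} - -19511 = 0 + 19511 = 19511$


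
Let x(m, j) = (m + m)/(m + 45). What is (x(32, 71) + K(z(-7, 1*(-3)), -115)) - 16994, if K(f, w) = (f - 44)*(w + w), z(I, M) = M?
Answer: -476104/77 ≈ -6183.2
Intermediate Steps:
x(m, j) = 2*m/(45 + m) (x(m, j) = (2*m)/(45 + m) = 2*m/(45 + m))
K(f, w) = 2*w*(-44 + f) (K(f, w) = (-44 + f)*(2*w) = 2*w*(-44 + f))
(x(32, 71) + K(z(-7, 1*(-3)), -115)) - 16994 = (2*32/(45 + 32) + 2*(-115)*(-44 + 1*(-3))) - 16994 = (2*32/77 + 2*(-115)*(-44 - 3)) - 16994 = (2*32*(1/77) + 2*(-115)*(-47)) - 16994 = (64/77 + 10810) - 16994 = 832434/77 - 16994 = -476104/77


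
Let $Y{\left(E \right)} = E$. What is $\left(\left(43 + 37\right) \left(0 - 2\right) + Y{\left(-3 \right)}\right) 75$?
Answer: $-12225$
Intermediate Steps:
$\left(\left(43 + 37\right) \left(0 - 2\right) + Y{\left(-3 \right)}\right) 75 = \left(\left(43 + 37\right) \left(0 - 2\right) - 3\right) 75 = \left(80 \left(-2\right) - 3\right) 75 = \left(-160 - 3\right) 75 = \left(-163\right) 75 = -12225$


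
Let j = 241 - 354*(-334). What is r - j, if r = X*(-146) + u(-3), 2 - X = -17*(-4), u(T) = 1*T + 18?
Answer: -108826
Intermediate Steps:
u(T) = 18 + T (u(T) = T + 18 = 18 + T)
X = -66 (X = 2 - (-17)*(-4) = 2 - 1*68 = 2 - 68 = -66)
j = 118477 (j = 241 + 118236 = 118477)
r = 9651 (r = -66*(-146) + (18 - 3) = 9636 + 15 = 9651)
r - j = 9651 - 1*118477 = 9651 - 118477 = -108826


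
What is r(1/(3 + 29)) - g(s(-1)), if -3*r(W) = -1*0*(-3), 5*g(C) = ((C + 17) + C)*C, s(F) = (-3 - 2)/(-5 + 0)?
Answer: -19/5 ≈ -3.8000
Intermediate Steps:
s(F) = 1 (s(F) = -5/(-5) = -5*(-⅕) = 1)
g(C) = C*(17 + 2*C)/5 (g(C) = (((C + 17) + C)*C)/5 = (((17 + C) + C)*C)/5 = ((17 + 2*C)*C)/5 = (C*(17 + 2*C))/5 = C*(17 + 2*C)/5)
r(W) = 0 (r(W) = -(-1*0)*(-3)/3 = -0*(-3) = -⅓*0 = 0)
r(1/(3 + 29)) - g(s(-1)) = 0 - (17 + 2*1)/5 = 0 - (17 + 2)/5 = 0 - 19/5 = -19/5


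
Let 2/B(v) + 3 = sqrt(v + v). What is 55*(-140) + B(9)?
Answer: -23098/3 + 2*sqrt(2)/3 ≈ -7698.4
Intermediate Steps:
B(v) = 2/(-3 + sqrt(2)*sqrt(v)) (B(v) = 2/(-3 + sqrt(v + v)) = 2/(-3 + sqrt(2*v)) = 2/(-3 + sqrt(2)*sqrt(v)))
55*(-140) + B(9) = 55*(-140) + 2/(-3 + sqrt(2)*sqrt(9)) = -7700 + 2/(-3 + sqrt(2)*3) = -7700 + 2/(-3 + 3*sqrt(2))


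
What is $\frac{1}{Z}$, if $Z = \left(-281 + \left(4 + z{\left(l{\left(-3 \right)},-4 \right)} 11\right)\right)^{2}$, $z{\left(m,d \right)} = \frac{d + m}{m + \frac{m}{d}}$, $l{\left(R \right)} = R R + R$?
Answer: $\frac{81}{5997601} \approx 1.3505 \cdot 10^{-5}$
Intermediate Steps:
$l{\left(R \right)} = R + R^{2}$ ($l{\left(R \right)} = R^{2} + R = R + R^{2}$)
$z{\left(m,d \right)} = \frac{d + m}{m + \frac{m}{d}}$
$Z = \frac{5997601}{81}$ ($Z = \left(-281 + \left(4 + - \frac{4 \left(-4 - 3 \left(1 - 3\right)\right)}{- 3 \left(1 - 3\right) \left(1 - 4\right)} 11\right)\right)^{2} = \left(-281 + \left(4 + - \frac{4 \left(-4 - -6\right)}{\left(-3\right) \left(-2\right) \left(-3\right)} 11\right)\right)^{2} = \left(-281 + \left(4 + \left(-4\right) \frac{1}{6} \left(- \frac{1}{3}\right) \left(-4 + 6\right) 11\right)\right)^{2} = \left(-281 + \left(4 + \left(-4\right) \frac{1}{6} \left(- \frac{1}{3}\right) 2 \cdot 11\right)\right)^{2} = \left(-281 + \left(4 + \frac{4}{9} \cdot 11\right)\right)^{2} = \left(-281 + \left(4 + \frac{44}{9}\right)\right)^{2} = \left(-281 + \frac{80}{9}\right)^{2} = \left(- \frac{2449}{9}\right)^{2} = \frac{5997601}{81} \approx 74045.0$)
$\frac{1}{Z} = \frac{1}{\frac{5997601}{81}} = \frac{81}{5997601}$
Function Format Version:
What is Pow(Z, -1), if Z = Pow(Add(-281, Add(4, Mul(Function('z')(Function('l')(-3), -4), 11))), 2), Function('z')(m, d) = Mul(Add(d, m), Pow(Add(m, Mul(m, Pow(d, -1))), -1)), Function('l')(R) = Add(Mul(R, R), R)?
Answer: Rational(81, 5997601) ≈ 1.3505e-5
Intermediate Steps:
Function('l')(R) = Add(R, Pow(R, 2)) (Function('l')(R) = Add(Pow(R, 2), R) = Add(R, Pow(R, 2)))
Function('z')(m, d) = Mul(Pow(Add(m, Mul(m, Pow(d, -1))), -1), Add(d, m))
Z = Rational(5997601, 81) (Z = Pow(Add(-281, Add(4, Mul(Mul(-4, Pow(Mul(-3, Add(1, -3)), -1), Pow(Add(1, -4), -1), Add(-4, Mul(-3, Add(1, -3)))), 11))), 2) = Pow(Add(-281, Add(4, Mul(Mul(-4, Pow(Mul(-3, -2), -1), Pow(-3, -1), Add(-4, Mul(-3, -2))), 11))), 2) = Pow(Add(-281, Add(4, Mul(Mul(-4, Pow(6, -1), Rational(-1, 3), Add(-4, 6)), 11))), 2) = Pow(Add(-281, Add(4, Mul(Mul(-4, Rational(1, 6), Rational(-1, 3), 2), 11))), 2) = Pow(Add(-281, Add(4, Mul(Rational(4, 9), 11))), 2) = Pow(Add(-281, Add(4, Rational(44, 9))), 2) = Pow(Add(-281, Rational(80, 9)), 2) = Pow(Rational(-2449, 9), 2) = Rational(5997601, 81) ≈ 74045.)
Pow(Z, -1) = Pow(Rational(5997601, 81), -1) = Rational(81, 5997601)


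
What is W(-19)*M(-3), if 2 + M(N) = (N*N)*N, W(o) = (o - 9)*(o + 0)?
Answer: -15428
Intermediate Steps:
W(o) = o*(-9 + o) (W(o) = (-9 + o)*o = o*(-9 + o))
M(N) = -2 + N³ (M(N) = -2 + (N*N)*N = -2 + N²*N = -2 + N³)
W(-19)*M(-3) = (-19*(-9 - 19))*(-2 + (-3)³) = (-19*(-28))*(-2 - 27) = 532*(-29) = -15428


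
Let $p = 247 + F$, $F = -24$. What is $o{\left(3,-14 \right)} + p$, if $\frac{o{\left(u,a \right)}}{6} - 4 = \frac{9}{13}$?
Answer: $\frac{3265}{13} \approx 251.15$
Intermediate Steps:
$o{\left(u,a \right)} = \frac{366}{13}$ ($o{\left(u,a \right)} = 24 + 6 \cdot \frac{9}{13} = 24 + \frac{54}{13} = \frac{366}{13}$)
$p = 223$ ($p = 247 - 24 = 223$)
$o{\left(3,-14 \right)} + p = \frac{366}{13} + 223 = \frac{3265}{13}$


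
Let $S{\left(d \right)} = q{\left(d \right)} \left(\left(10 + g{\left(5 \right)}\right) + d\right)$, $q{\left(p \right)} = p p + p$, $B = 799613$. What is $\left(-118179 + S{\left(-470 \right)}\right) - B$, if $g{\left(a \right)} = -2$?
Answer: $-102756452$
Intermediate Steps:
$q{\left(p \right)} = p + p^{2}$ ($q{\left(p \right)} = p^{2} + p = p + p^{2}$)
$S{\left(d \right)} = d \left(1 + d\right) \left(8 + d\right)$ ($S{\left(d \right)} = d \left(1 + d\right) \left(\left(10 - 2\right) + d\right) = d \left(1 + d\right) \left(8 + d\right)$)
$\left(-118179 + S{\left(-470 \right)}\right) - B = \left(-118179 - 470 \left(1 - 470\right) \left(8 - 470\right)\right) - 799613 = \left(-118179 - \left(-220430\right) \left(-462\right)\right) - 799613 = \left(-118179 - 101838660\right) - 799613 = -101956839 - 799613 = -102756452$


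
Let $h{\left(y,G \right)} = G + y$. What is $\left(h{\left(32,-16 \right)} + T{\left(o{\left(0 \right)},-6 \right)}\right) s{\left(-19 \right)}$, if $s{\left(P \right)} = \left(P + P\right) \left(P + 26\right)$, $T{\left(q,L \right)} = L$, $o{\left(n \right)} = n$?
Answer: $-2660$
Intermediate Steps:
$s{\left(P \right)} = 2 P \left(26 + P\right)$
$\left(h{\left(32,-16 \right)} + T{\left(o{\left(0 \right)},-6 \right)}\right) s{\left(-19 \right)} = \left(\left(-16 + 32\right) - 6\right) 2 \left(-19\right) \left(26 - 19\right) = \left(16 - 6\right) 2 \left(-19\right) 7 = 10 \left(-266\right) = -2660$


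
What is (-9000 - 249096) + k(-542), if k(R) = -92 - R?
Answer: -257646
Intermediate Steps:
(-9000 - 249096) + k(-542) = (-9000 - 249096) + (-92 - 1*(-542)) = -258096 + (-92 + 542) = -258096 + 450 = -257646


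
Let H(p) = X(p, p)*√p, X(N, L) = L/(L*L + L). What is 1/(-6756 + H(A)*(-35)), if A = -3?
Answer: -9008/60859273 - 70*I*√3/182577819 ≈ -0.00014801 - 6.6406e-7*I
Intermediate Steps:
X(N, L) = L/(L + L²) (X(N, L) = L/(L² + L) = L/(L + L²))
H(p) = √p/(1 + p)
1/(-6756 + H(A)*(-35)) = 1/(-6756 + (√(-3)/(1 - 3))*(-35)) = 1/(-6756 + ((I*√3)/(-2))*(-35)) = 1/(-6756 + ((I*√3)*(-½))*(-35)) = 1/(-6756 - I*√3/2*(-35)) = 1/(-6756 + 35*I*√3/2)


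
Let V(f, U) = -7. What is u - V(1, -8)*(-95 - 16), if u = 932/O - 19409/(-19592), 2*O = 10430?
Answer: -79268383881/102172280 ≈ -775.83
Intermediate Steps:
O = 5215 (O = (½)*10430 = 5215)
u = 119477679/102172280 (u = 932/5215 - 19409/(-19592) = 932*(1/5215) - 19409*(-1/19592) = 932/5215 + 19409/19592 = 119477679/102172280 ≈ 1.1694)
u - V(1, -8)*(-95 - 16) = 119477679/102172280 - (-7)*(-95 - 16) = 119477679/102172280 - (-7)*(-111) = 119477679/102172280 - 1*777 = 119477679/102172280 - 777 = -79268383881/102172280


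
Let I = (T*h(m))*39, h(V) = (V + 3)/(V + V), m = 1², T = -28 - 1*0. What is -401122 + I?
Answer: -403306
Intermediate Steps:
T = -28 (T = -28 + 0 = -28)
m = 1
h(V) = (3 + V)/(2*V) (h(V) = (3 + V)/((2*V)) = (3 + V)*(1/(2*V)) = (3 + V)/(2*V))
I = -2184 (I = -14*(3 + 1)/1*39 = -14*4*39 = -28*2*39 = -56*39 = -2184)
-401122 + I = -401122 - 2184 = -403306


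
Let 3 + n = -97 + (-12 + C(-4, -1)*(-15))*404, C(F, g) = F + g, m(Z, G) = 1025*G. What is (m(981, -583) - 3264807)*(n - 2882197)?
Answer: 11034226704790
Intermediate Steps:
n = 25352 (n = -3 + (-97 + (-12 + (-4 - 1)*(-15))*404) = -3 + (-97 + (-12 - 5*(-15))*404) = -3 + (-97 + (-12 + 75)*404) = -3 + (-97 + 63*404) = -3 + (-97 + 25452) = -3 + 25355 = 25352)
(m(981, -583) - 3264807)*(n - 2882197) = (1025*(-583) - 3264807)*(25352 - 2882197) = (-597575 - 3264807)*(-2856845) = -3862382*(-2856845) = 11034226704790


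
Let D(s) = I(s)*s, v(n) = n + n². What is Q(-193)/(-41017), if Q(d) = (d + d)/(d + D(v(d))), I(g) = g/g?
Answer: 2/7834247 ≈ 2.5529e-7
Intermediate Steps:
I(g) = 1
D(s) = s (D(s) = 1*s = s)
Q(d) = 2*d/(d + d*(1 + d)) (Q(d) = (d + d)/(d + d*(1 + d)) = (2*d)/(d + d*(1 + d)) = 2*d/(d + d*(1 + d)))
Q(-193)/(-41017) = (2/(2 - 193))/(-41017) = (2/(-191))*(-1/41017) = (2*(-1/191))*(-1/41017) = -2/191*(-1/41017) = 2/7834247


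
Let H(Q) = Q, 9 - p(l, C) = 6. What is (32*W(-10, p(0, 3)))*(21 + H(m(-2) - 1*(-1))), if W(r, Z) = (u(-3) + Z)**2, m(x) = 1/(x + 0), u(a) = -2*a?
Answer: 55728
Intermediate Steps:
p(l, C) = 3 (p(l, C) = 9 - 1*6 = 9 - 6 = 3)
m(x) = 1/x
W(r, Z) = (6 + Z)**2 (W(r, Z) = (-2*(-3) + Z)**2 = (6 + Z)**2)
(32*W(-10, p(0, 3)))*(21 + H(m(-2) - 1*(-1))) = (32*(6 + 3)**2)*(21 + (1/(-2) - 1*(-1))) = (32*9**2)*(21 + (-1/2 + 1)) = (32*81)*(21 + 1/2) = 2592*(43/2) = 55728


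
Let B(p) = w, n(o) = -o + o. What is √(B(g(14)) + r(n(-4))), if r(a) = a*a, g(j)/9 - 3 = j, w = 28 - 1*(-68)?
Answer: 4*√6 ≈ 9.7980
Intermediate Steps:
n(o) = 0
w = 96 (w = 28 + 68 = 96)
g(j) = 27 + 9*j
B(p) = 96
r(a) = a²
√(B(g(14)) + r(n(-4))) = √(96 + 0²) = √(96 + 0) = √96 = 4*√6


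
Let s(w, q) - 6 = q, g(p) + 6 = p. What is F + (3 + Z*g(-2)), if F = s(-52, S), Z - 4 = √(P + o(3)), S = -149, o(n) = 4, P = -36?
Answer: -172 - 32*I*√2 ≈ -172.0 - 45.255*I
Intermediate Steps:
g(p) = -6 + p
s(w, q) = 6 + q
Z = 4 + 4*I*√2 (Z = 4 + √(-36 + 4) = 4 + √(-32) = 4 + 4*I*√2 ≈ 4.0 + 5.6569*I)
F = -143 (F = 6 - 149 = -143)
F + (3 + Z*g(-2)) = -143 + (3 + (4 + 4*I*√2)*(-6 - 2)) = -143 + (3 + (4 + 4*I*√2)*(-8)) = -143 + (3 + (-32 - 32*I*√2)) = -143 + (-29 - 32*I*√2) = -172 - 32*I*√2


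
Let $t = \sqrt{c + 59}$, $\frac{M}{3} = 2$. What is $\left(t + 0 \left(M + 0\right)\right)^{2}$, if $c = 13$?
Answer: $72$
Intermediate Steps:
$M = 6$ ($M = 3 \cdot 2 = 6$)
$t = 6 \sqrt{2}$ ($t = \sqrt{13 + 59} = \sqrt{72} = 6 \sqrt{2} \approx 8.4853$)
$\left(t + 0 \left(M + 0\right)\right)^{2} = \left(6 \sqrt{2} + 0 \left(6 + 0\right)\right)^{2} = \left(6 \sqrt{2} + 0 \cdot 6\right)^{2} = \left(6 \sqrt{2} + 0\right)^{2} = \left(6 \sqrt{2}\right)^{2} = 72$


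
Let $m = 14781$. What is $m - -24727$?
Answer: $39508$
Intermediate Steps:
$m - -24727 = 14781 - -24727 = 14781 + 24727 = 39508$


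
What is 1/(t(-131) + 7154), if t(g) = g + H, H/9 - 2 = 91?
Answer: 1/7860 ≈ 0.00012723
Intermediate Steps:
H = 837 (H = 18 + 9*91 = 18 + 819 = 837)
t(g) = 837 + g (t(g) = g + 837 = 837 + g)
1/(t(-131) + 7154) = 1/((837 - 131) + 7154) = 1/(706 + 7154) = 1/7860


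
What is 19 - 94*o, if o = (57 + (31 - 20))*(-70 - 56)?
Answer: 805411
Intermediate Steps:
o = -8568 (o = (57 + 11)*(-126) = 68*(-126) = -8568)
19 - 94*o = 19 - 94*(-8568) = 19 + 805392 = 805411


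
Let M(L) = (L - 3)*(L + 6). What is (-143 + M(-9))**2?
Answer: 11449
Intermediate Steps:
M(L) = (-3 + L)*(6 + L)
(-143 + M(-9))**2 = (-143 + (-18 + (-9)**2 + 3*(-9)))**2 = (-143 + (-18 + 81 - 27))**2 = (-143 + 36)**2 = (-107)**2 = 11449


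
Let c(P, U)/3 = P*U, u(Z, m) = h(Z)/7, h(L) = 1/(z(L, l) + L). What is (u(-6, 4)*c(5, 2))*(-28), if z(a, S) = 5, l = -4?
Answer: 120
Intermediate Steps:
h(L) = 1/(5 + L)
u(Z, m) = 1/(7*(5 + Z)) (u(Z, m) = 1/((5 + Z)*7) = (⅐)/(5 + Z) = 1/(7*(5 + Z)))
c(P, U) = 3*P*U (c(P, U) = 3*(P*U) = 3*P*U)
(u(-6, 4)*c(5, 2))*(-28) = ((1/(7*(5 - 6)))*(3*5*2))*(-28) = (((⅐)/(-1))*30)*(-28) = (((⅐)*(-1))*30)*(-28) = -⅐*30*(-28) = -30/7*(-28) = 120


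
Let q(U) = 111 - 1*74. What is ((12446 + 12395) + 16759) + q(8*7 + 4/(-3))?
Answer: 41637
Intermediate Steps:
q(U) = 37 (q(U) = 111 - 74 = 37)
((12446 + 12395) + 16759) + q(8*7 + 4/(-3)) = ((12446 + 12395) + 16759) + 37 = (24841 + 16759) + 37 = 41600 + 37 = 41637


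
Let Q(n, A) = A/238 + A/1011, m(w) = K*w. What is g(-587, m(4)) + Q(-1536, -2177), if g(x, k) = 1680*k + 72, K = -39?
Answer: -9006651431/34374 ≈ -2.6202e+5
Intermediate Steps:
m(w) = -39*w
g(x, k) = 72 + 1680*k
Q(n, A) = 1249*A/240618 (Q(n, A) = A*(1/238) + A*(1/1011) = A/238 + A/1011 = 1249*A/240618)
g(-587, m(4)) + Q(-1536, -2177) = (72 + 1680*(-39*4)) + (1249/240618)*(-2177) = (72 + 1680*(-156)) - 388439/34374 = (72 - 262080) - 388439/34374 = -262008 - 388439/34374 = -9006651431/34374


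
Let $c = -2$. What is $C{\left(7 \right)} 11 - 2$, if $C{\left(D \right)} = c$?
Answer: $-24$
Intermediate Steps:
$C{\left(D \right)} = -2$
$C{\left(7 \right)} 11 - 2 = \left(-2\right) 11 - 2 = -22 - 2 = -24$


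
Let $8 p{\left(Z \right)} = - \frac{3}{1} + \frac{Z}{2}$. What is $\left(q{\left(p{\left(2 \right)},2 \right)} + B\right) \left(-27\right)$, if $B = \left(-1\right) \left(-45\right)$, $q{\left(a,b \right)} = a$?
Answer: $- \frac{4833}{4} \approx -1208.3$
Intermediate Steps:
$p{\left(Z \right)} = - \frac{3}{8} + \frac{Z}{16}$ ($p{\left(Z \right)} = \frac{- \frac{3}{1} + \frac{Z}{2}}{8} = \frac{\left(-3\right) 1 + Z \frac{1}{2}}{8} = \frac{-3 + \frac{Z}{2}}{8} = - \frac{3}{8} + \frac{Z}{16}$)
$B = 45$
$\left(q{\left(p{\left(2 \right)},2 \right)} + B\right) \left(-27\right) = \left(\left(- \frac{3}{8} + \frac{1}{16} \cdot 2\right) + 45\right) \left(-27\right) = \left(\left(- \frac{3}{8} + \frac{1}{8}\right) + 45\right) \left(-27\right) = \left(- \frac{1}{4} + 45\right) \left(-27\right) = \frac{179}{4} \left(-27\right) = - \frac{4833}{4}$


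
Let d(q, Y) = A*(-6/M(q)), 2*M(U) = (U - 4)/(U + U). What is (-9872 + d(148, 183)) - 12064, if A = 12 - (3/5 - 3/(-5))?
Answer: -111012/5 ≈ -22202.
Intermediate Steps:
M(U) = (-4 + U)/(4*U) (M(U) = ((U - 4)/(U + U))/2 = ((-4 + U)/((2*U)))/2 = ((-4 + U)*(1/(2*U)))/2 = ((-4 + U)/(2*U))/2 = (-4 + U)/(4*U))
A = 54/5 (A = 12 - (3*(1/5) - 3*(-1/5)) = 12 - (3/5 + 3/5) = 12 - 1*6/5 = 12 - 6/5 = 54/5 ≈ 10.800)
d(q, Y) = -1296*q/(5*(-4 + q)) (d(q, Y) = 54*(-6*4*q/(-4 + q))/5 = 54*(-24*q/(-4 + q))/5 = -1296*q/(5*(-4 + q)))
(-9872 + d(148, 183)) - 12064 = (-9872 - 1296*148/(-20 + 5*148)) - 12064 = (-9872 - 1296*148/(-20 + 740)) - 12064 = (-9872 - 1296*148/720) - 12064 = (-9872 - 1296*148*1/720) - 12064 = (-9872 - 1332/5) - 12064 = -50692/5 - 12064 = -111012/5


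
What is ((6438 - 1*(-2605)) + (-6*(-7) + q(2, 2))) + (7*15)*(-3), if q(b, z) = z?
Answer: 8772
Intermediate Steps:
((6438 - 1*(-2605)) + (-6*(-7) + q(2, 2))) + (7*15)*(-3) = ((6438 - 1*(-2605)) + (-6*(-7) + 2)) + (7*15)*(-3) = ((6438 + 2605) + (42 + 2)) + 105*(-3) = (9043 + 44) - 315 = 9087 - 315 = 8772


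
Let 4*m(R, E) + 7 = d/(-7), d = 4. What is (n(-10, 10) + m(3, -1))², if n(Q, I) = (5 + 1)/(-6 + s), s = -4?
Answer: 121801/19600 ≈ 6.2143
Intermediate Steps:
n(Q, I) = -⅗ (n(Q, I) = (5 + 1)/(-6 - 4) = 6/(-10) = 6*(-⅒) = -⅗)
m(R, E) = -53/28 (m(R, E) = -7/4 + (4/(-7))/4 = -7/4 + (4*(-⅐))/4 = -7/4 + (¼)*(-4/7) = -7/4 - ⅐ = -53/28)
(n(-10, 10) + m(3, -1))² = (-⅗ - 53/28)² = (-349/140)² = 121801/19600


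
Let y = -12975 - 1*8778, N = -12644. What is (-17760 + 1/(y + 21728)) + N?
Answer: -760101/25 ≈ -30404.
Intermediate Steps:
y = -21753 (y = -12975 - 8778 = -21753)
(-17760 + 1/(y + 21728)) + N = (-17760 + 1/(-21753 + 21728)) - 12644 = (-17760 + 1/(-25)) - 12644 = (-17760 - 1/25) - 12644 = -444001/25 - 12644 = -760101/25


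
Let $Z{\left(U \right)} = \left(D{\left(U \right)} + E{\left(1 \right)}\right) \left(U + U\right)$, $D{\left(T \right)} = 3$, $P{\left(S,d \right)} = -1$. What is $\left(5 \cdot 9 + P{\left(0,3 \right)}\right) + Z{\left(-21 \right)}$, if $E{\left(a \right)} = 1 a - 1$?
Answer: $-82$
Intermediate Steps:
$E{\left(a \right)} = -1 + a$ ($E{\left(a \right)} = a - 1 = -1 + a$)
$Z{\left(U \right)} = 6 U$ ($Z{\left(U \right)} = \left(3 + \left(-1 + 1\right)\right) \left(U + U\right) = \left(3 + 0\right) 2 U = 3 \cdot 2 U = 6 U$)
$\left(5 \cdot 9 + P{\left(0,3 \right)}\right) + Z{\left(-21 \right)} = \left(5 \cdot 9 - 1\right) + 6 \left(-21\right) = \left(45 - 1\right) - 126 = 44 - 126 = -82$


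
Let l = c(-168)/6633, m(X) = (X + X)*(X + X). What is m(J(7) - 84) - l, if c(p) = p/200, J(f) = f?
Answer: 1310901907/55275 ≈ 23716.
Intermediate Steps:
c(p) = p/200 (c(p) = p*(1/200) = p/200)
m(X) = 4*X**2 (m(X) = (2*X)*(2*X) = 4*X**2)
l = -7/55275 (l = ((1/200)*(-168))/6633 = -21/25*1/6633 = -7/55275 ≈ -0.00012664)
m(J(7) - 84) - l = 4*(7 - 84)**2 - 1*(-7/55275) = 4*(-77)**2 + 7/55275 = 4*5929 + 7/55275 = 23716 + 7/55275 = 1310901907/55275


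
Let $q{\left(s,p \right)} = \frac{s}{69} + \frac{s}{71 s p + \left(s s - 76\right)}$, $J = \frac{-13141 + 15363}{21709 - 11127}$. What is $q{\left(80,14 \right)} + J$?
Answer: $\frac{976044769}{712269129} \approx 1.3703$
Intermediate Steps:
$J = \frac{101}{481}$ ($J = \frac{2222}{10582} = 2222 \cdot \frac{1}{10582} = \frac{101}{481} \approx 0.20998$)
$q{\left(s,p \right)} = \frac{s}{69} + \frac{s}{-76 + s^{2} + 71 p s}$ ($q{\left(s,p \right)} = s \frac{1}{69} + \frac{s}{71 p s + \left(s^{2} - 76\right)} = \frac{s}{69} + \frac{s}{71 p s + \left(-76 + s^{2}\right)} = \frac{s}{69} + \frac{s}{-76 + s^{2} + 71 p s}$)
$q{\left(80,14 \right)} + J = \frac{1}{69} \cdot 80 \frac{1}{-76 + 80^{2} + 71 \cdot 14 \cdot 80} \left(-7 + 80^{2} + 71 \cdot 14 \cdot 80\right) + \frac{101}{481} = \frac{1}{69} \cdot 80 \frac{1}{-76 + 6400 + 79520} \left(-7 + 6400 + 79520\right) + \frac{101}{481} = \frac{1}{69} \cdot 80 \cdot \frac{1}{85844} \cdot 85913 + \frac{101}{481} = \frac{1718260}{1480809} + \frac{101}{481} = \frac{976044769}{712269129}$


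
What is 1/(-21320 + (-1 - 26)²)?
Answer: -1/20591 ≈ -4.8565e-5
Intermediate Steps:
1/(-21320 + (-1 - 26)²) = 1/(-21320 + (-27)²) = 1/(-21320 + 729) = 1/(-20591) = -1/20591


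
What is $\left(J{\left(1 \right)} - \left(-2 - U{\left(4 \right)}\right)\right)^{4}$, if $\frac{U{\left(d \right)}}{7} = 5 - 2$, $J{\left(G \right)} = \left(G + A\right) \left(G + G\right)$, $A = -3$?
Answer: $130321$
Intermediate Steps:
$J{\left(G \right)} = 2 G \left(-3 + G\right)$ ($J{\left(G \right)} = \left(G - 3\right) \left(G + G\right) = \left(-3 + G\right) 2 G = 2 G \left(-3 + G\right)$)
$U{\left(d \right)} = 21$ ($U{\left(d \right)} = 7 \left(5 - 2\right) = 7 \cdot 3 = 21$)
$\left(J{\left(1 \right)} - \left(-2 - U{\left(4 \right)}\right)\right)^{4} = \left(2 \cdot 1 \left(-3 + 1\right) + \left(\left(21 + 5\right) - 3\right)\right)^{4} = \left(2 \cdot 1 \left(-2\right) + \left(26 - 3\right)\right)^{4} = \left(-4 + 23\right)^{4} = 19^{4} = 130321$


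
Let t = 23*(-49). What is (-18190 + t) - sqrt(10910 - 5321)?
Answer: -19317 - 9*sqrt(69) ≈ -19392.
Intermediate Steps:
t = -1127
(-18190 + t) - sqrt(10910 - 5321) = (-18190 - 1127) - sqrt(10910 - 5321) = -19317 - sqrt(5589) = -19317 - 9*sqrt(69)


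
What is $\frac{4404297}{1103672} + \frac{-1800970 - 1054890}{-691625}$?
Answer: $\frac{1239610926109}{152665429400} \approx 8.1198$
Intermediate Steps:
$\frac{4404297}{1103672} + \frac{-1800970 - 1054890}{-691625} = 4404297 \cdot \frac{1}{1103672} - - \frac{571172}{138325} = \frac{4404297}{1103672} + \frac{571172}{138325} = \frac{1239610926109}{152665429400}$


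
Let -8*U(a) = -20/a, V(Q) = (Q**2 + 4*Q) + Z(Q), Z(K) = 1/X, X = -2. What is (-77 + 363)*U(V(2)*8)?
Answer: 715/92 ≈ 7.7717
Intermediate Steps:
Z(K) = -1/2 (Z(K) = 1/(-2) = -1/2)
V(Q) = -1/2 + Q**2 + 4*Q (V(Q) = (Q**2 + 4*Q) - 1/2 = -1/2 + Q**2 + 4*Q)
U(a) = 5/(2*a) (U(a) = -(-5)/(2*a) = 5/(2*a))
(-77 + 363)*U(V(2)*8) = (-77 + 363)*(5/(2*(((-1/2 + 2**2 + 4*2)*8)))) = 286*(5/(2*(((-1/2 + 4 + 8)*8)))) = 286*(5/(2*(((23/2)*8)))) = 286*((5/2)/92) = 286*((5/2)*(1/92)) = 286*(5/184) = 715/92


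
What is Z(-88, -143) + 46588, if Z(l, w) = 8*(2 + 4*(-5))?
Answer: 46444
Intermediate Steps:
Z(l, w) = -144 (Z(l, w) = 8*(2 - 20) = 8*(-18) = -144)
Z(-88, -143) + 46588 = -144 + 46588 = 46444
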